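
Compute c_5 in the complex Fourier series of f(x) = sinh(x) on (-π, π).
Compute the real Fourier coefficients first: a_5 = 0, b_5 = 5·sinh(π)/(13·π).
Then c_5 = (a_5 − i·b_5)/2 = -5·i·sinh(π)/(26·π).

Final answer: -5·i·sinh(π)/(26·π)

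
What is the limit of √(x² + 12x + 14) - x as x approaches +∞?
This is an ∞ − ∞ indeterminate form.
Multiply and divide by the conjugate √(x²+12x + 14) + x; the x² terms cancel, leaving (12x + 14)/(√(x²+12x + 14)+x) → 12/2 = 6.
Limit = 6.

Final answer: 6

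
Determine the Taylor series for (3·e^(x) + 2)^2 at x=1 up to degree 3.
4 + 12·e + 9·e^(2) + (12·e + 18·e^(2))·(x - 1) + (6·e + 18·e^(2))·(x - 1)^2 + (2·e + 12·e^(2))·(x - 1)^3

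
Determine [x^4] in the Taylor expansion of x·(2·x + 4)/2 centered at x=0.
Expand to order 4: x·(2·x + 4)/2 = x^2 + 2·x + O(x^5).
The coefficient of x^4 is 0.

Final answer: 0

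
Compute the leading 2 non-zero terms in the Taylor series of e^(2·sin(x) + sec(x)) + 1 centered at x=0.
2·e·x + 1 + e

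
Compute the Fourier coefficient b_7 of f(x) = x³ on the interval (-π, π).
b_7 = (1/π) ∫_{-π}^{π} f(x)·sin(7x) dx.
Evaluate the integral (use parity and integration by parts as needed): b_7 = -12/343 + 2·π^2/7.

Final answer: -12/343 + 2·π^2/7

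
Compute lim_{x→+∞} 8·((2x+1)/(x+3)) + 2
Evaluate the dominant behaviour as x → +∞; each term tends to a finite value or vanishes.
Limit = 18.

Final answer: 18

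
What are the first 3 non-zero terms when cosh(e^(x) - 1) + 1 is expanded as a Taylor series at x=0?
x^3/2 + x^2/2 + 2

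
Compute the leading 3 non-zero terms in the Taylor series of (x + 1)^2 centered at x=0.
x^2 + 2·x + 1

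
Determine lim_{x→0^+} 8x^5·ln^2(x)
This is a 0·∞ indeterminate form at x → 0⁺.
Rewrite the product as 8·ln^2(x) / x^(-5) and apply L'Hôpital, or use the standard hierarchy x^(-5) ≫ |ln x|^2 as x → 0⁺.
The indeterminate product → 0, so the limit = 0.

Final answer: 0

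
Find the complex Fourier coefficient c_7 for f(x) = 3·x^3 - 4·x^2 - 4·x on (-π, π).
Compute the real Fourier coefficients first: a_7 = 16/49, b_7 = -428/343 + 6·π^2/7.
Then c_7 = (a_7 − i·b_7)/2 = 8/49 - 3·i·π^2/7 + 214·i/343.

Final answer: 8/49 - 3·i·π^2/7 + 214·i/343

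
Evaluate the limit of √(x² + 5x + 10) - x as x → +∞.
This is an ∞ − ∞ indeterminate form.
Multiply and divide by the conjugate √(x²+5x + 10) + x; the x² terms cancel, leaving (5x + 10)/(√(x²+5x + 10)+x) → 5/2.
Limit = 5/2.

Final answer: 5/2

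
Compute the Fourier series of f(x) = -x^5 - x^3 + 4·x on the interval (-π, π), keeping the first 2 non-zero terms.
(-220 - 2·π^4 + 38·π^2)·sin(x) + (-4·π^2 + 2 + π^4)·sin(2·x)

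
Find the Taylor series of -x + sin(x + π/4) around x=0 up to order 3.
-√(2)·x^3/12 - √(2)·x^2/4 + x·(-1 + √(2)/2) + √(2)/2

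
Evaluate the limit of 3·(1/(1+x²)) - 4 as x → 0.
Direct substitution at x = 0 gives -1.

Final answer: -1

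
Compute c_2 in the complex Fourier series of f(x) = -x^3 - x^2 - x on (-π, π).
Compute the real Fourier coefficients first: a_2 = -1, b_2 = -1/2 + π^2.
Then c_2 = (a_2 − i·b_2)/2 = -1/2 - i·π^2/2 + i/4.

Final answer: -1/2 - i·π^2/2 + i/4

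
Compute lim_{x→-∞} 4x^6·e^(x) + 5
The product is a 0·∞ indeterminate form at x → -∞.
Rewrite the product as 4x^6 / e^(-x) (an ∞/∞ form) and apply L'Hôpital, or use the standard hierarchy e^(|x|) ≫ |x^6| as x → -∞.
The indeterminate product → 0, so the limit = 5.

Final answer: 5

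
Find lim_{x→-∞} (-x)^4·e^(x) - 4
The product is a 0·∞ indeterminate form at x → -∞.
Rewrite the product as (-x)^4 / e^(-x) (an ∞/∞ form) and apply L'Hôpital, or use the standard hierarchy e^(|x|) ≫ |(-x)^4| as x → -∞.
The indeterminate product → 0, so the limit = -4.

Final answer: -4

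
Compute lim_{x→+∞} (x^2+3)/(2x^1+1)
This is an ∞/∞ indeterminate form as x → +∞.
Divide numerator and denominator by x^2 and let the lower-order terms vanish; the numerator's degree 2 exceeds the denominator's degree 1, so the quotient diverges.
Limit = ∞.

Final answer: ∞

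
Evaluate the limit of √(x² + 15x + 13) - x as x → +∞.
This is an ∞ − ∞ indeterminate form.
Multiply and divide by the conjugate √(x²+15x + 13) + x; the x² terms cancel, leaving (15x + 13)/(√(x²+15x + 13)+x) → 15/2.
Limit = 15/2.

Final answer: 15/2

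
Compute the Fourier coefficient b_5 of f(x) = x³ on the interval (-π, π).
b_5 = (1/π) ∫_{-π}^{π} f(x)·sin(5x) dx.
Evaluate the integral (use parity and integration by parts as needed): b_5 = -12/125 + 2·π^2/5.

Final answer: -12/125 + 2·π^2/5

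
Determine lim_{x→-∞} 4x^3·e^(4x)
This is a 0·∞ indeterminate form at x → -∞.
Rewrite the product as 4x^3 / e^(-4x) (an ∞/∞ form) and apply L'Hôpital, or use the standard hierarchy e^(4|x|) ≫ |x^3| as x → -∞.
The indeterminate product → 0, so the limit = 0.

Final answer: 0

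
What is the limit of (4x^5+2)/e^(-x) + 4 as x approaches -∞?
The quotient is an ∞/∞ indeterminate form as x → -∞.
Compare growth rates of the dominant terms (exponentials ≫ polynomials ≫ logarithms), or apply L'Hôpital's rule; the quotient → 0.
Adding the constant: 0 + 4 = 4. Limit = 4.

Final answer: 4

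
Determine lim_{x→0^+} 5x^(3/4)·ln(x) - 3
The product is a 0·∞ indeterminate form at x → 0⁺.
Rewrite the product as 5·ln(x) / x^(-3/4) and apply L'Hôpital, or use the standard hierarchy x^(-3/4) ≫ |ln x| as x → 0⁺.
The indeterminate product → 0, so the limit = -3.

Final answer: -3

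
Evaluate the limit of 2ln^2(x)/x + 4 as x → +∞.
The quotient is an ∞/∞ indeterminate form as x → +∞.
The polynomial denominator x dominates the logarithmic numerator (any positive power of x ≫ ln^2(x) as x → ∞), so the quotient → 0.
Adding the constant: 0 + 4 = 4. Limit = 4.

Final answer: 4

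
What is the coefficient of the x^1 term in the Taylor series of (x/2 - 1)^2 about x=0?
Expand to order 1: (x/2 - 1)^2 = 1 - x + O(x^2).
The coefficient of x^1 is -1.

Final answer: -1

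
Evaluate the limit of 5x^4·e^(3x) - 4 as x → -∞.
The product is a 0·∞ indeterminate form at x → -∞.
Rewrite the product as 5x^4 / e^(-3x) (an ∞/∞ form) and apply L'Hôpital, or use the standard hierarchy e^(3|x|) ≫ |x^4| as x → -∞.
The indeterminate product → 0, so the limit = -4.

Final answer: -4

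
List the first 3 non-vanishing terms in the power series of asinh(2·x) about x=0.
12·x^5/5 - 4·x^3/3 + 2·x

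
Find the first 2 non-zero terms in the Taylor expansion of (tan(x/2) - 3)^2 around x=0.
9 - 3·x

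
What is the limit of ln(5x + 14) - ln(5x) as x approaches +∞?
This is an ∞ − ∞ indeterminate form.
Combine the logarithms: ln(5x+14) − ln(5x) = ln((5x+14)/(5x)) = ln(1 + 14/(5x)) → ln(1) = 0.
Limit = 0.

Final answer: 0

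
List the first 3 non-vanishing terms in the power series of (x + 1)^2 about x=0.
x^2 + 2·x + 1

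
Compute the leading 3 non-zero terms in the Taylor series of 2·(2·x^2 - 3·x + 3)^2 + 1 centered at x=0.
42·x^2 - 36·x + 19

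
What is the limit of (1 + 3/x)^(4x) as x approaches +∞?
As x → +∞: write (1 + 3/x)^(4x) = ((1 + 3/x)^x)^4 → (e^3)^4 = e^12.
Limit = e^(12).

Final answer: e^(12)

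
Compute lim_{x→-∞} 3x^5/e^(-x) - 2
The quotient is an ∞/∞ indeterminate form as x → -∞.
Compare growth rates of the dominant terms (exponentials ≫ polynomials ≫ logarithms), or apply L'Hôpital's rule; the quotient → 0.
Adding the constant: 0 - 2 = -2. Limit = -2.

Final answer: -2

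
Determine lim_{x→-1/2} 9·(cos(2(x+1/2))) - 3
Direct substitution at x = -1/2 gives 6.

Final answer: 6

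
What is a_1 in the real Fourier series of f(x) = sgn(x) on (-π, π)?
a_1 = (1/π) ∫_{-π}^{π} f(x)·cos(1x) dx.
Evaluate the integral (use parity and integration by parts as needed): a_1 = 0.

Final answer: 0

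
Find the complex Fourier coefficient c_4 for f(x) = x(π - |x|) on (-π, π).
Compute the real Fourier coefficients first: a_4 = 0, b_4 = 0.
Then c_4 = (a_4 − i·b_4)/2 = 0.

Final answer: 0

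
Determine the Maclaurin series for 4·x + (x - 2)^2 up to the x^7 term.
x^2 + 4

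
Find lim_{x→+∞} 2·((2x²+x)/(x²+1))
Evaluate the dominant behaviour as x → +∞; each term tends to a finite value or vanishes.
Limit = 4.

Final answer: 4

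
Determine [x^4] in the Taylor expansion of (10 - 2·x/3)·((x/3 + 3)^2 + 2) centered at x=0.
Expand to order 4: (10 - 2·x/3)·((x/3 + 3)^2 + 2) = -2·x^3/27 - 2·x^2/9 + 38·x/3 + 110 + O(x^5).
The coefficient of x^4 is 0.

Final answer: 0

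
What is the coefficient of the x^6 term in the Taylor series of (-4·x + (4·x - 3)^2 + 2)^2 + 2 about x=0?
Expand to order 6: (-4·x + (4·x - 3)^2 + 2)^2 + 2 = 256·x^4 - 896·x^3 + 1136·x^2 - 616·x + 123 + O(x^7).
The coefficient of x^6 is 0.

Final answer: 0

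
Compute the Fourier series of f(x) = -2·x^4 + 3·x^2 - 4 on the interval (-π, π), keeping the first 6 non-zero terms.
(-108 + 16·π^2)·cos(x) + (9 - 4·π^2)·cos(2·x) + (-68/27 + 16·π^2/9)·cos(3·x) + (9/8 - π^2)·cos(4·x) + (-396/625 + 16·π^2/25)·cos(5·x) - 2·π^4/5 - 4 + π^2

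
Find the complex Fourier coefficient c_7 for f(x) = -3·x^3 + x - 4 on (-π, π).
Compute the real Fourier coefficients first: a_7 = 0, b_7 = 134/343 - 6·π^2/7.
Then c_7 = (a_7 − i·b_7)/2 = -67·i/343 + 3·i·π^2/7.

Final answer: -67·i/343 + 3·i·π^2/7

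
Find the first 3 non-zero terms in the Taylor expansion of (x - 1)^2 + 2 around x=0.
x^2 - 2·x + 3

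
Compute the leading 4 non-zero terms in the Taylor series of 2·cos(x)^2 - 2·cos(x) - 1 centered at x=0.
-31·x^6/360 + 7·x^4/12 - x^2 - 1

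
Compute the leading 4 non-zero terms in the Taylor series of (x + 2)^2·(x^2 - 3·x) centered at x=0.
x^4 + x^3 - 8·x^2 - 12·x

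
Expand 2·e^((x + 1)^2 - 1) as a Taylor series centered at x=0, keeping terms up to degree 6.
173·x^6/45 + 26·x^5/5 + 19·x^4/3 + 20·x^3/3 + 6·x^2 + 4·x + 2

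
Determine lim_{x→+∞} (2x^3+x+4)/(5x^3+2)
This is an ∞/∞ indeterminate form as x → +∞.
Divide numerator and denominator by x^3 and let the lower-order terms vanish; the leading terms give 2/5.
Limit = 2/5.

Final answer: 2/5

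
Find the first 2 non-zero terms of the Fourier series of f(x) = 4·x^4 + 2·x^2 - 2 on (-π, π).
(184 - 32·π^2)·cos(x) - 2 + 2·π^2/3 + 4·π^4/5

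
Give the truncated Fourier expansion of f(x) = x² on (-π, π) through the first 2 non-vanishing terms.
-4·cos(x) + π^2/3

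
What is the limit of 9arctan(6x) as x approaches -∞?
Evaluate the dominant behaviour as x → -∞; each term tends to a finite value or vanishes.
Limit = -9·π/2.

Final answer: -9·π/2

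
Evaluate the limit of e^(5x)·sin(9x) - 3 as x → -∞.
Evaluate the dominant behaviour as x → -∞; each term tends to a finite value or vanishes.
Limit = -3.

Final answer: -3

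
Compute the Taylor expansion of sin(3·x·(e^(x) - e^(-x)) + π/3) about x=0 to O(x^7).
x^6·(-719/40 - 3·√(3)) + x^4·(1/2 - 9·√(3)) + 3·x^2 + √(3)/2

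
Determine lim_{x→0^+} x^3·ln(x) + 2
The product is a 0·∞ indeterminate form at x → 0⁺.
Rewrite the product as ln(x) / x^(-3) and apply L'Hôpital, or use the standard hierarchy x^(-3) ≫ |ln x| as x → 0⁺.
The indeterminate product → 0, so the limit = 2.

Final answer: 2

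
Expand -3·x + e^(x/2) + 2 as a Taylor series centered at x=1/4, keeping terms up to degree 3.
e^(1/8) + 5/4 + (-3 + e^(1/8)/2)·(x - 1/4) + e^(1/8)·(x - 1/4)^2/8 + e^(1/8)·(x - 1/4)^3/48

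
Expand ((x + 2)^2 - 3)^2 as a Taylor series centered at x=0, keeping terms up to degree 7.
x^4 + 8·x^3 + 18·x^2 + 8·x + 1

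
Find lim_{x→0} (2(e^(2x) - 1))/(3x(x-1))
Both numerator and denominator → 0 as x → 0; this is a 0/0 indeterminate form.
Expand each to leading order near x = 0: numerator ~ 4·x, denominator ~ -3·x.
The limit of the ratio is -4/3.

Final answer: -4/3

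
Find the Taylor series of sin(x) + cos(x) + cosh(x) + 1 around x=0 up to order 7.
-x^7/5040 + x^5/120 + x^4/12 - x^3/6 + x + 3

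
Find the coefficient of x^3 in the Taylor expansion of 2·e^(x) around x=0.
Expand to order 3: 2·e^(x) = x^3/3 + x^2 + 2·x + 2 + O(x^4).
The coefficient of x^3 is 1/3.

Final answer: 1/3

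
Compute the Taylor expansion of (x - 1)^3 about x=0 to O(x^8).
x^3 - 3·x^2 + 3·x - 1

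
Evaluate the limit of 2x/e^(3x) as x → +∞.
This is an ∞/∞ indeterminate form as x → +∞.
The exponential denominator e^(3x) dominates the polynomial numerator (e^x ≫ x as x → ∞), so the quotient → 0.
Limit = 0.

Final answer: 0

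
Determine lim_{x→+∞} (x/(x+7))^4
As x → +∞: x/(x+7) = 1/(1 + 7/x) → 1, and the 4th power of a limit-1 base also → 1.
Limit = 1.

Final answer: 1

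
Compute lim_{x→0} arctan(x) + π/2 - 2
Direct substitution at x = 0 gives -2 + π/2.

Final answer: -2 + π/2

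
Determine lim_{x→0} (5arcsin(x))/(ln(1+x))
Both numerator and denominator → 0 as x → 0; this is a 0/0 indeterminate form.
Expand each to leading order near x = 0: numerator ~ 5·x, denominator ~ x.
The limit of the ratio is 5.

Final answer: 5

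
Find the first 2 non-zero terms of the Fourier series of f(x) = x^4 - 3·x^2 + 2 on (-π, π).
(60 - 8·π^2)·cos(x) - π^2 + 2 + π^4/5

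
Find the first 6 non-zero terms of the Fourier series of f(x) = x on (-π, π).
2·sin(x) - sin(2·x) + 2·sin(3·x)/3 - sin(4·x)/2 + 2·sin(5·x)/5 - sin(6·x)/3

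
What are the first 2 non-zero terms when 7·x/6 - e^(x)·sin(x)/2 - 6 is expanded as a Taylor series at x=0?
2·x/3 - 6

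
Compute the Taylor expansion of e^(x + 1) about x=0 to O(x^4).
e·x^3/6 + e·x^2/2 + e·x + e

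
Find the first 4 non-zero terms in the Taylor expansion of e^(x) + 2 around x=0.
x^3/6 + x^2/2 + x + 3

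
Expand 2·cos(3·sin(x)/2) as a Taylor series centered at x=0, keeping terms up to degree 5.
75·x^4/64 - 9·x^2/4 + 2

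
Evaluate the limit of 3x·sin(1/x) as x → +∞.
As x → +∞: let u = 1/x → 0⁺; then 3·x·sin(1/x) = 3·1·sin(u)/u → 3·1·1 = 3.
Limit = 3.

Final answer: 3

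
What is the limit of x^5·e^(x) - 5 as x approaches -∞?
The product is a 0·∞ indeterminate form at x → -∞.
Rewrite the product as x^5 / e^(-x) (an ∞/∞ form) and apply L'Hôpital, or use the standard hierarchy e^(|x|) ≫ |x^5| as x → -∞.
The indeterminate product → 0, so the limit = -5.

Final answer: -5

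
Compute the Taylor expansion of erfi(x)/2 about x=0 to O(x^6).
x^5/(10·√(π)) + x^3/(3·√(π)) + x/√(π)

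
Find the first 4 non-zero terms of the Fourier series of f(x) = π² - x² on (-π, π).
4·cos(x) - cos(2·x) + 4·cos(3·x)/9 + 2·π^2/3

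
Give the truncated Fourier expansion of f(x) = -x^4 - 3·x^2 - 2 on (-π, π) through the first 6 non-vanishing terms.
(-36 + 8·π^2)·cos(x) - 2·π^2·cos(2·x) + (20/27 + 8·π^2/9)·cos(3·x) + (-π^2/2 - 9/16)·cos(4·x) + (252/625 + 8·π^2/25)·cos(5·x) - π^4/5 - π^2 - 2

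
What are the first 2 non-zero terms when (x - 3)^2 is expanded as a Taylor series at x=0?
9 - 6·x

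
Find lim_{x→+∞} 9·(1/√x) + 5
Evaluate the dominant behaviour as x → +∞; each term tends to a finite value or vanishes.
Limit = 5.

Final answer: 5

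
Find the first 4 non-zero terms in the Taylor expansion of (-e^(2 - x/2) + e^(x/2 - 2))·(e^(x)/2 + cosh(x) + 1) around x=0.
x^3·(55·e^(-2)/96 + 9·e^(2)/32) + x^2·(-13·e^(2)/16 + 21·e^(-2)/16) + x·(7·e^(-2)/4 + 3·e^(2)/4) - 5·e^(2)/2 + 5·e^(-2)/2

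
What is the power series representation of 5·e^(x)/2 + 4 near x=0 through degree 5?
x^5/48 + 5·x^4/48 + 5·x^3/12 + 5·x^2/4 + 5·x/2 + 13/2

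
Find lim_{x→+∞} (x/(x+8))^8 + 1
As x → +∞: x/(x+8) = 1/(1 + 8/x) → 1, and the 8th power of a limit-1 base also → 1; with the additive constant, 1 + 1 = 2.
Limit = 2.

Final answer: 2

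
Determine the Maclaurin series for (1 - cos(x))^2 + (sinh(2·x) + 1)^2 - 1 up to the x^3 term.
8·x^3/3 + 4·x^2 + 4·x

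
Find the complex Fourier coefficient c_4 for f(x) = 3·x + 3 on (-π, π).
Compute the real Fourier coefficients first: a_4 = 0, b_4 = -3/2.
Then c_4 = (a_4 − i·b_4)/2 = 3·i/4.

Final answer: 3·i/4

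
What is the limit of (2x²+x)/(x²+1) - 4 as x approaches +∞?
Evaluate the dominant behaviour as x → +∞; each term tends to a finite value or vanishes.
Limit = -2.

Final answer: -2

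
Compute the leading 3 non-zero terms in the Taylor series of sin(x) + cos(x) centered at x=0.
-x^2/2 + x + 1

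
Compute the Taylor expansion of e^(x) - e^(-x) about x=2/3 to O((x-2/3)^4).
(-1 + e^(4/3))·e^(-2/3) + (1 + e^(4/3))·e^(-2/3)·(x - 2/3) + (-1 + e^(4/3))·e^(-2/3)·(x - 2/3)^2/2 + (1 + e^(4/3))·e^(-2/3)·(x - 2/3)^3/6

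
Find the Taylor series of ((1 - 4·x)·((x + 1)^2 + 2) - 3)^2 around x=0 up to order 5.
56·x^5 + 129·x^4 + 140·x^3 + 100·x^2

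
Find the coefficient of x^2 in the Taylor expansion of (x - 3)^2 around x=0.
Expand to order 2: (x - 3)^2 = x^2 - 6·x + 9 + O(x^3).
The coefficient of x^2 is 1.

Final answer: 1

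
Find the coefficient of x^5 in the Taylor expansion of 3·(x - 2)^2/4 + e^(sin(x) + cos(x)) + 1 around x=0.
Expand to order 5: 3·(x - 2)^2/4 + e^(sin(x) + cos(x)) + 1 = e·x^5/10 - 5·e·x^4/24 - e·x^3/2 + 3·x^2/4 + x·(-3 + e) + e + 4 + O(x^6).
The coefficient of x^5 is e/10.

Final answer: e/10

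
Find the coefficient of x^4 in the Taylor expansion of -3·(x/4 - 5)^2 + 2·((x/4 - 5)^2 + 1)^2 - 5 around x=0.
Expand to order 4: -3·(x/4 - 5)^2 + 2·((x/4 - 5)^2 + 1)^2 - 5 = x^4/128 - 5·x^3/8 + 301·x^2/16 - 505·x/2 + 1272 + O(x^5).
The coefficient of x^4 is 1/128.

Final answer: 1/128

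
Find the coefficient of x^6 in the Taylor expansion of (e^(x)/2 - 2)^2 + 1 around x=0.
Expand to order 6: (e^(x)/2 - 2)^2 + 1 = 7·x^6/360 + x^5/20 + x^4/12 - x^2/2 - 3·x/2 + 13/4 + O(x^7).
The coefficient of x^6 is 7/360.

Final answer: 7/360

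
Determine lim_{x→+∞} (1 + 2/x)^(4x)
As x → +∞: write (1 + 2/x)^(4x) = ((1 + 2/x)^x)^4 → (e^2)^4 = e^8.
Limit = e^(8).

Final answer: e^(8)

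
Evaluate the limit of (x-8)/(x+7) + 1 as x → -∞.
Evaluate the dominant behaviour as x → -∞; each term tends to a finite value or vanishes.
Limit = 2.

Final answer: 2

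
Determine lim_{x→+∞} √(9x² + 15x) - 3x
As x → +∞: multiply by the conjugate to get (15x)/(√(9x²+15x)+3x); the denominator ~ 6x, so the limit is 15/6 = 5/2.
Limit = 5/2.

Final answer: 5/2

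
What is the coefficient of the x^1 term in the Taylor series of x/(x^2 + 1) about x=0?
Expand to order 1: x/(x^2 + 1) = x + O(x^2).
The coefficient of x^1 is 1.

Final answer: 1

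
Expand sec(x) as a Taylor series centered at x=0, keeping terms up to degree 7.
61·x^6/720 + 5·x^4/24 + x^2/2 + 1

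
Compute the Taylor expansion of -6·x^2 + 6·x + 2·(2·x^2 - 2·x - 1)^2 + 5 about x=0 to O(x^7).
8·x^4 - 16·x^3 - 6·x^2 + 14·x + 7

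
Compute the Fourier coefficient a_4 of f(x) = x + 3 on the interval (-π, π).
a_4 = (1/π) ∫_{-π}^{π} f(x)·cos(4x) dx.
Evaluate the integral (use parity and integration by parts as needed): a_4 = 0.

Final answer: 0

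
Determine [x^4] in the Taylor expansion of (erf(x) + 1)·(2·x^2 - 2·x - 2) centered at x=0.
Expand to order 4: (erf(x) + 1)·(2·x^2 - 2·x - 2) = 4·x^4/(3·√(π)) + 16·x^3/(3·√(π)) + x^2·(2 - 4/√(π)) + x·(-4/√(π) - 2) - 2 + O(x^5).
The coefficient of x^4 is 4/(3·√(π)).

Final answer: 4/(3·√(π))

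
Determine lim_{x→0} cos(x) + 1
Direct substitution at x = 0 gives 2.

Final answer: 2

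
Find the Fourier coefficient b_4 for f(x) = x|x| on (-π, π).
b_4 = (1/π) ∫_{-π}^{π} f(x)·sin(4x) dx.
Evaluate the integral (use parity and integration by parts as needed): b_4 = -π/2.

Final answer: -π/2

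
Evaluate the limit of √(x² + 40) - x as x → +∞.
This is an ∞ − ∞ indeterminate form.
Multiply and divide by the conjugate √(x²+40) + x; the x² terms cancel, leaving 40/(√(x²+40)+x) → 0.
Limit = 0.

Final answer: 0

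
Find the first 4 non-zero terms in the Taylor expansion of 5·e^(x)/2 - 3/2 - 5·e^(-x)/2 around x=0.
x^5/24 + 5·x^3/6 + 5·x - 3/2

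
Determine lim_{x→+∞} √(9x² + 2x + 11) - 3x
As x → +∞: multiply by the conjugate to get (2x+11)/(√(9x²+2x+11)+3x); the denominator ~ 6x, so the limit is 2/6 = 1/3.
Limit = 1/3.

Final answer: 1/3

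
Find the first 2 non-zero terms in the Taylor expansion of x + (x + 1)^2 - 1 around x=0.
x^2 + 3·x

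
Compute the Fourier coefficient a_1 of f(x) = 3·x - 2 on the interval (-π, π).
a_1 = (1/π) ∫_{-π}^{π} f(x)·cos(1x) dx.
Evaluate the integral (use parity and integration by parts as needed): a_1 = 0.

Final answer: 0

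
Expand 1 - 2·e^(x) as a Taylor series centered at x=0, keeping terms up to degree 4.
-x^4/12 - x^3/3 - x^2 - 2·x - 1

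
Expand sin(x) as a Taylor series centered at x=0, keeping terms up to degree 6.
x^5/120 - x^3/6 + x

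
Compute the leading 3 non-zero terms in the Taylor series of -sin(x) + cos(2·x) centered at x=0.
-2·x^2 - x + 1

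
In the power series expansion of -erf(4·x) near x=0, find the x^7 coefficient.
Expand to order 7: -erf(4·x) = 16384·x^7/(21·√(π)) - 1024·x^5/(5·√(π)) + 128·x^3/(3·√(π)) - 8·x/√(π) + O(x^8).
The coefficient of x^7 is 16384/(21·√(π)).

Final answer: 16384/(21·√(π))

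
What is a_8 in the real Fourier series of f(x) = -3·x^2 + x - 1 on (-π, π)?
a_8 = (1/π) ∫_{-π}^{π} f(x)·cos(8x) dx.
Evaluate the integral (use parity and integration by parts as needed): a_8 = -3/16.

Final answer: -3/16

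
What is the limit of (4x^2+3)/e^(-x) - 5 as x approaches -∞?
The quotient is an ∞/∞ indeterminate form as x → -∞.
Compare growth rates of the dominant terms (exponentials ≫ polynomials ≫ logarithms), or apply L'Hôpital's rule; the quotient → 0.
Adding the constant: 0 - 5 = -5. Limit = -5.

Final answer: -5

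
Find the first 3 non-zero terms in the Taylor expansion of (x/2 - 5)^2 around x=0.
x^2/4 - 5·x + 25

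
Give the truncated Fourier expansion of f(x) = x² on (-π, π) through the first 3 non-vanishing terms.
-4·cos(x) + cos(2·x) + π^2/3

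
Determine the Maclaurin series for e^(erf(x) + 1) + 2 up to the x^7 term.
x^7·(-e/(21·√(π)) - 4·e/(9·π^(5/2)) + 8·e/(315·π^(7/2)) + 38·e/(45·π^(3/2))) + x^6·(-8·e/(9·π^2) + 4·e/(45·π^3) + 28·e/(45·π)) + x^5·(-4·e/(3·π^(3/2)) + 4·e/(15·π^(5/2)) + e/(5·√(π))) + x^4·(-4·e/(3·π) + 2·e/(3·π^2)) + x^3·(-2·e/(3·√(π)) + 4·e/(3·π^(3/2))) + 2·e·x^2/π + 2·e·x/√(π) + 2 + e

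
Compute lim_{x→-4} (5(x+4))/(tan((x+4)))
Both numerator and denominator → 0 as x → -4; this is a 0/0 indeterminate form.
Expand each to leading order near x = -4: numerator ~ 5·(x + 4), denominator ~ (x + 4).
The limit of the ratio is 5.

Final answer: 5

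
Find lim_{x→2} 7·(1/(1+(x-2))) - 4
Direct substitution at x = 2 gives 3.

Final answer: 3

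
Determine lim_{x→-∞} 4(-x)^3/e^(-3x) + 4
The quotient is an ∞/∞ indeterminate form as x → -∞.
Compare growth rates of the dominant terms (exponentials ≫ polynomials ≫ logarithms), or apply L'Hôpital's rule; the quotient → 0.
Adding the constant: 0 + 4 = 4. Limit = 4.

Final answer: 4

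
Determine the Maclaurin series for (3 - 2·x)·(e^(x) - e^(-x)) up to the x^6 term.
-x^6/30 + x^5/20 - 2·x^4/3 + x^3 - 4·x^2 + 6·x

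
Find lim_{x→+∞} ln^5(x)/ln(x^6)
This is an ∞/∞ indeterminate form as x → +∞.
Write ln(x^6) = 6·ln(x), reducing the quotient to ln^4(x)/6 → ∞.
Limit = ∞.

Final answer: ∞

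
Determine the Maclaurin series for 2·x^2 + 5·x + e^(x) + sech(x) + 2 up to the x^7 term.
x^7/5040 - x^6/12 + x^5/120 + x^4/4 + x^3/6 + 2·x^2 + 6·x + 4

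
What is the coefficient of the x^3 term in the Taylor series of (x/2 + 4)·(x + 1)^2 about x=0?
Expand to order 3: (x/2 + 4)·(x + 1)^2 = x^3/2 + 5·x^2 + 17·x/2 + 4 + O(x^4).
The coefficient of x^3 is 1/2.

Final answer: 1/2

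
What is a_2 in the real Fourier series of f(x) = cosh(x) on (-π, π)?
a_2 = (1/π) ∫_{-π}^{π} f(x)·cos(2x) dx.
Evaluate the integral (use parity and integration by parts as needed): a_2 = 2·sinh(π)/(5·π).

Final answer: 2·sinh(π)/(5·π)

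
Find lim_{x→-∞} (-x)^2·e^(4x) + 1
The product is a 0·∞ indeterminate form at x → -∞.
Rewrite the product as (-x)^2 / e^(-4x) (an ∞/∞ form) and apply L'Hôpital, or use the standard hierarchy e^(4|x|) ≫ |(-x)^2| as x → -∞.
The indeterminate product → 0, so the limit = 1.

Final answer: 1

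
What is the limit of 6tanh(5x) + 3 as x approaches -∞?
Evaluate the dominant behaviour as x → -∞; each term tends to a finite value or vanishes.
Limit = -3.

Final answer: -3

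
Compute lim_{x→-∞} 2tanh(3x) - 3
Evaluate the dominant behaviour as x → -∞; each term tends to a finite value or vanishes.
Limit = -5.

Final answer: -5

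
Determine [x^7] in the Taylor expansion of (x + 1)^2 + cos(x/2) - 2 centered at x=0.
Expand to order 7: (x + 1)^2 + cos(x/2) - 2 = -x^6/46080 + x^4/384 + 7·x^2/8 + 2·x + O(x^8).
The coefficient of x^7 is 0.

Final answer: 0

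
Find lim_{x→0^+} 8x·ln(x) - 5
The product is a 0·∞ indeterminate form at x → 0⁺.
Rewrite the product as 8·ln(x) / x^(-1) and apply L'Hôpital, or use the standard hierarchy x^(-1) ≫ |ln x| as x → 0⁺.
The indeterminate product → 0, so the limit = -5.

Final answer: -5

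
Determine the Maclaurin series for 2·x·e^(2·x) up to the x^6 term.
8·x^6/15 + 4·x^5/3 + 8·x^4/3 + 4·x^3 + 4·x^2 + 2·x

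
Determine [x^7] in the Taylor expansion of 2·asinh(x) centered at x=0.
Expand to order 7: 2·asinh(x) = -5·x^7/56 + 3·x^5/20 - x^3/3 + 2·x + O(x^8).
The coefficient of x^7 is -5/56.

Final answer: -5/56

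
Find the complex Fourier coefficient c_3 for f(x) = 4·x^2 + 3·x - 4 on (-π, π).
Compute the real Fourier coefficients first: a_3 = -16/9, b_3 = 2.
Then c_3 = (a_3 − i·b_3)/2 = -8/9 - i.

Final answer: -8/9 - i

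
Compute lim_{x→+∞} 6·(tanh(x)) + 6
Evaluate the dominant behaviour as x → +∞; each term tends to a finite value or vanishes.
Limit = 12.

Final answer: 12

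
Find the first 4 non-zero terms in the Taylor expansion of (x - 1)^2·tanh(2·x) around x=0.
16·x^4/3 - 2·x^3/3 - 4·x^2 + 2·x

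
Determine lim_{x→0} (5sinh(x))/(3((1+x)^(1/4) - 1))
Both numerator and denominator → 0 as x → 0; this is a 0/0 indeterminate form.
Expand each to leading order near x = 0: numerator ~ 5·x, denominator ~ 3·x/4.
The limit of the ratio is 20/3.

Final answer: 20/3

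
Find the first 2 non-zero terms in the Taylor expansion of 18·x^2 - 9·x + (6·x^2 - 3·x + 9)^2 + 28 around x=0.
109 - 63·x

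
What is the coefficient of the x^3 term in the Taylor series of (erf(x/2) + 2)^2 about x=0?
Expand to order 3: (erf(x/2) + 2)^2 = -x^3/(3·√(π)) + x^2/π + 4·x/√(π) + 4 + O(x^4).
The coefficient of x^3 is -1/(3·√(π)).

Final answer: -1/(3·√(π))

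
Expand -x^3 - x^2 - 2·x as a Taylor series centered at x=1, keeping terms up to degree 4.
-4 - 7·(x - 1) - 4·(x - 1)^2 - (x - 1)^3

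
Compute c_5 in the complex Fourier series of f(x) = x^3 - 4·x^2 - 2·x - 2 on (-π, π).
Compute the real Fourier coefficients first: a_5 = 16/25, b_5 = -112/125 + 2·π^2/5.
Then c_5 = (a_5 − i·b_5)/2 = 8/25 - i·π^2/5 + 56·i/125.

Final answer: 8/25 - i·π^2/5 + 56·i/125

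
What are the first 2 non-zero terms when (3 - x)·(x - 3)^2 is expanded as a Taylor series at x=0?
27 - 27·x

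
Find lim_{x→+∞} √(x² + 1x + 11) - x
This is an ∞ − ∞ indeterminate form.
Multiply and divide by the conjugate √(x²+1x + 11) + x; the x² terms cancel, leaving (1x + 11)/(√(x²+1x + 11)+x) → 1/2.
Limit = 1/2.

Final answer: 1/2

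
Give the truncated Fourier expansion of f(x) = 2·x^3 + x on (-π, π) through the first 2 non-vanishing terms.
(-22 + 4·π^2)·sin(x) + (2 - 2·π^2)·sin(2·x)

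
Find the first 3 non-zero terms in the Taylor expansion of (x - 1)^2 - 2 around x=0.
x^2 - 2·x - 1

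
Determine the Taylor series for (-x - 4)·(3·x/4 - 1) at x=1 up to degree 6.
5/4 - 7·(x - 1)/2 - 3·(x - 1)^2/4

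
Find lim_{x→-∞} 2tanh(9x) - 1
Evaluate the dominant behaviour as x → -∞; each term tends to a finite value or vanishes.
Limit = -3.

Final answer: -3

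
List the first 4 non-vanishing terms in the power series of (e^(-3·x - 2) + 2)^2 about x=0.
x^3·(-9·e^(-2)/(e^(-2) + 2) - 27·e^(-4)/(e^(-2) + 2)^2)·(e^(-2) + 2)^2 + x^2·(9·e^(-4)/(e^(-2) + 2)^2 + 9·e^(-2)/(e^(-2) + 2))·(e^(-2) + 2)^2 - 6·x·(e^(-2) + 2)·e^(-2) + (e^(-2) + 2)^2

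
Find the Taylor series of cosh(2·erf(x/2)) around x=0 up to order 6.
x^6·(-2/(9·π^2) + 4/(45·π^3) + 7/(180·π)) + x^4·(-1/(3·π) + 2/(3·π^2)) + 2·x^2/π + 1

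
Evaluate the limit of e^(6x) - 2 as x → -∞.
Evaluate the dominant behaviour as x → -∞; each term tends to a finite value or vanishes.
Limit = -2.

Final answer: -2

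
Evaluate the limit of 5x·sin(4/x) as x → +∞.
As x → +∞: let u = 4/x → 0⁺; then 5·x·sin(4/x) = 5·4·sin(u)/u → 5·4·1 = 20.
Limit = 20.

Final answer: 20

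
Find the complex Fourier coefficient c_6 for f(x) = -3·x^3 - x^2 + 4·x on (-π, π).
Compute the real Fourier coefficients first: a_6 = -1/9, b_6 = -3/2 + π^2.
Then c_6 = (a_6 − i·b_6)/2 = -1/18 - i·π^2/2 + 3·i/4.

Final answer: -1/18 - i·π^2/2 + 3·i/4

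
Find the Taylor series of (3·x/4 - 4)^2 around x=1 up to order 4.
169/16 - 39·(x - 1)/8 + 9·(x - 1)^2/16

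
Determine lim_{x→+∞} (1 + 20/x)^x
As x → +∞: this is the defining limit (1 + 20/x)^x → e^20.
Limit = e^(20).

Final answer: e^(20)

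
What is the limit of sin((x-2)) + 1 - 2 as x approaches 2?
Direct substitution at x = 2 gives -1.

Final answer: -1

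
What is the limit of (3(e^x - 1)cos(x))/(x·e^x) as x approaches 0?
Both numerator and denominator → 0 as x → 0; this is a 0/0 indeterminate form.
Expand each to leading order near x = 0: numerator ~ 3·x, denominator ~ x.
The limit of the ratio is 3.

Final answer: 3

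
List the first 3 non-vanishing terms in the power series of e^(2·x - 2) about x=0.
2·x^2·e^(-2) + 2·x·e^(-2) + e^(-2)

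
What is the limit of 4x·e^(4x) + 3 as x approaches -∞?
The product is a 0·∞ indeterminate form at x → -∞.
Rewrite the product as 4x / e^(-4x) (an ∞/∞ form) and apply L'Hôpital, or use the standard hierarchy e^(4|x|) ≫ |x| as x → -∞.
The indeterminate product → 0, so the limit = 3.

Final answer: 3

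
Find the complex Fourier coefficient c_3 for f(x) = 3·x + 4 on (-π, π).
Compute the real Fourier coefficients first: a_3 = 0, b_3 = 2.
Then c_3 = (a_3 − i·b_3)/2 = -i.

Final answer: -i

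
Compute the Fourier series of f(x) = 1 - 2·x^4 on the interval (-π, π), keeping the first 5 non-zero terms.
(-96 + 16·π^2)·cos(x) + (6 - 4·π^2)·cos(2·x) + (-32/27 + 16·π^2/9)·cos(3·x) + (3/8 - π^2)·cos(4·x) - 2·π^4/5 + 1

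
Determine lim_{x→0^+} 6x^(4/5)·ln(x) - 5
The product is a 0·∞ indeterminate form at x → 0⁺.
Rewrite the product as 6·ln(x) / x^(-4/5) and apply L'Hôpital, or use the standard hierarchy x^(-4/5) ≫ |ln x| as x → 0⁺.
The indeterminate product → 0, so the limit = -5.

Final answer: -5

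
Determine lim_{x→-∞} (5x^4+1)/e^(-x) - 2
The quotient is an ∞/∞ indeterminate form as x → -∞.
Compare growth rates of the dominant terms (exponentials ≫ polynomials ≫ logarithms), or apply L'Hôpital's rule; the quotient → 0.
Adding the constant: 0 - 2 = -2. Limit = -2.

Final answer: -2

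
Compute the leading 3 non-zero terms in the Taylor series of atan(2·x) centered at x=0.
32·x^5/5 - 8·x^3/3 + 2·x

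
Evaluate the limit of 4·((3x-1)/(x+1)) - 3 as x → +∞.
Evaluate the dominant behaviour as x → +∞; each term tends to a finite value or vanishes.
Limit = 9.

Final answer: 9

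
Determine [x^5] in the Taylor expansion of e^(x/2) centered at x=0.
Expand to order 5: e^(x/2) = x^5/3840 + x^4/384 + x^3/48 + x^2/8 + x/2 + 1 + O(x^6).
The coefficient of x^5 is 1/3840.

Final answer: 1/3840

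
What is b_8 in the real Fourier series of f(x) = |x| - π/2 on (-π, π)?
b_8 = (1/π) ∫_{-π}^{π} f(x)·sin(8x) dx.
Evaluate the integral (use parity and integration by parts as needed): b_8 = 0.

Final answer: 0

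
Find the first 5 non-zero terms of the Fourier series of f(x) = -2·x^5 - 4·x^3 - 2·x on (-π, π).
(-436 - 4·π^4 + 72·π^2)·sin(x) + (-6·π^2 + 11 + 2·π^4)·sin(2·x) + (-4·π^4/3 - 124/81 + 8·π^2/27)·sin(3·x) + (23/32 + 3·π^2/4 + π^4)·sin(4·x) + (-4·π^4/5 - 24·π^2/25 - 356/625)·sin(5·x)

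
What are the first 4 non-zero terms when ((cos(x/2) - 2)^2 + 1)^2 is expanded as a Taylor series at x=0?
x^6/360 + 5·x^4/48 + x^2 + 4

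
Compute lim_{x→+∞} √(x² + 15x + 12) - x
This is an ∞ − ∞ indeterminate form.
Multiply and divide by the conjugate √(x²+15x + 12) + x; the x² terms cancel, leaving (15x + 12)/(√(x²+15x + 12)+x) → 15/2.
Limit = 15/2.

Final answer: 15/2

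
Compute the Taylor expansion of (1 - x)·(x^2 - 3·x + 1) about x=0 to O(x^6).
-x^3 + 4·x^2 - 4·x + 1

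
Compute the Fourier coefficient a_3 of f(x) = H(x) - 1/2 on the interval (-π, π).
a_3 = (1/π) ∫_{-π}^{π} f(x)·cos(3x) dx.
Evaluate the integral (use parity and integration by parts as needed): a_3 = 0.

Final answer: 0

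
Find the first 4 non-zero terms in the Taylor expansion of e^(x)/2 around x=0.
x^3/12 + x^2/4 + x/2 + 1/2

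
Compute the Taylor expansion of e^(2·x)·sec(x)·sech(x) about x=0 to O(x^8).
26·x^7/105 + 19·x^6/45 + 3·x^5/5 + 5·x^4/6 + 4·x^3/3 + 2·x^2 + 2·x + 1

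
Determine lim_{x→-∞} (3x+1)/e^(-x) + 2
The quotient is an ∞/∞ indeterminate form as x → -∞.
Compare growth rates of the dominant terms (exponentials ≫ polynomials ≫ logarithms), or apply L'Hôpital's rule; the quotient → 0.
Adding the constant: 0 + 2 = 2. Limit = 2.

Final answer: 2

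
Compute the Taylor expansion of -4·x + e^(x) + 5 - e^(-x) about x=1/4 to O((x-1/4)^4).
(-1 + e^(1/2) + 4·e^(1/4))·e^(-1/4) + (-4·e^(1/4) + 1 + e^(1/2))·e^(-1/4)·(x - 1/4) + (-1 + e^(1/2))·e^(-1/4)·(x - 1/4)^2/2 + (1 + e^(1/2))·e^(-1/4)·(x - 1/4)^3/6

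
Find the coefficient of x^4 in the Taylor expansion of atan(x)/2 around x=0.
Expand to order 4: atan(x)/2 = -x^3/6 + x/2 + O(x^5).
The coefficient of x^4 is 0.

Final answer: 0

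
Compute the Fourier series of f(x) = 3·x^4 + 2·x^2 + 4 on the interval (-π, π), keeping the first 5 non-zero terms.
(136 - 24·π^2)·cos(x) + (-7 + 6·π^2)·cos(2·x) + (8/9 - 8·π^2/3)·cos(3·x) + (-1/16 + 3·π^2/2)·cos(4·x) + 4 + 2·π^2/3 + 3·π^4/5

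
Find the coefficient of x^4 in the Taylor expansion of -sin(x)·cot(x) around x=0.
Expand to order 4: -sin(x)·cot(x) = -x^4/24 + x^2/2 - 1 + O(x^5).
The coefficient of x^4 is -1/24.

Final answer: -1/24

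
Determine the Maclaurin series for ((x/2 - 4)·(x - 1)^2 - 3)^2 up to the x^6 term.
x^6/4 - 5·x^5 + 67·x^4/2 - 92·x^3 + 569·x^2/4 - 119·x + 49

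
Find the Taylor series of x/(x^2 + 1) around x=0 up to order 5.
x^5 - x^3 + x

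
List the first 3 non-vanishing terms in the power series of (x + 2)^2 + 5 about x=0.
x^2 + 4·x + 9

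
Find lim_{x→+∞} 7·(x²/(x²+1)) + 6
Evaluate the dominant behaviour as x → +∞; each term tends to a finite value or vanishes.
Limit = 13.

Final answer: 13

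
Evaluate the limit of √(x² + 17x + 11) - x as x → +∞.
This is an ∞ − ∞ indeterminate form.
Multiply and divide by the conjugate √(x²+17x + 11) + x; the x² terms cancel, leaving (17x + 11)/(√(x²+17x + 11)+x) → 17/2.
Limit = 17/2.

Final answer: 17/2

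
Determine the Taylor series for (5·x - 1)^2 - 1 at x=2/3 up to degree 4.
40/9 + 70·(x - 2/3)/3 + 25·(x - 2/3)^2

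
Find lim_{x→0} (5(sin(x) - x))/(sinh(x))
Both numerator and denominator → 0 as x → 0; this is a 0/0 indeterminate form.
Expand each to leading order near x = 0: numerator ~ -5·x^3/6, denominator ~ x.
The limit of the ratio is 0.

Final answer: 0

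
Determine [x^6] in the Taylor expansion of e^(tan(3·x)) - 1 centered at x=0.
Expand to order 6: e^(tan(3·x)) - 1 = 14337·x^6/80 + 2997·x^5/40 + 243·x^4/8 + 27·x^3/2 + 9·x^2/2 + 3·x + O(x^7).
The coefficient of x^6 is 14337/80.

Final answer: 14337/80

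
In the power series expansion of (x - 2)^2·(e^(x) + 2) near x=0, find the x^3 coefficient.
Expand to order 3: (x - 2)^2·(e^(x) + 2) = -x^3/3 + x^2 - 8·x + 12 + O(x^4).
The coefficient of x^3 is -1/3.

Final answer: -1/3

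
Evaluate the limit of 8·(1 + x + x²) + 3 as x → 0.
Direct substitution at x = 0 gives 11.

Final answer: 11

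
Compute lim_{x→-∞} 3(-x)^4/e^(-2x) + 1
The quotient is an ∞/∞ indeterminate form as x → -∞.
Compare growth rates of the dominant terms (exponentials ≫ polynomials ≫ logarithms), or apply L'Hôpital's rule; the quotient → 0.
Adding the constant: 0 + 1 = 1. Limit = 1.

Final answer: 1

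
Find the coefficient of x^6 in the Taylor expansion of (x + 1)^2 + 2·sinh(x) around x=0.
Expand to order 6: (x + 1)^2 + 2·sinh(x) = x^5/60 + x^3/3 + x^2 + 4·x + 1 + O(x^7).
The coefficient of x^6 is 0.

Final answer: 0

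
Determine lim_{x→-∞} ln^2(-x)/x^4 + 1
The quotient is an ∞/∞ indeterminate form as x → -∞.
Compare growth rates of the dominant terms (exponentials ≫ polynomials ≫ logarithms), or apply L'Hôpital's rule; the quotient → 0.
Adding the constant: 0 + 1 = 1. Limit = 1.

Final answer: 1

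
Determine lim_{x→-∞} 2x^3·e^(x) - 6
The product is a 0·∞ indeterminate form at x → -∞.
Rewrite the product as 2x^3 / e^(-x) (an ∞/∞ form) and apply L'Hôpital, or use the standard hierarchy e^(|x|) ≫ |x^3| as x → -∞.
The indeterminate product → 0, so the limit = -6.

Final answer: -6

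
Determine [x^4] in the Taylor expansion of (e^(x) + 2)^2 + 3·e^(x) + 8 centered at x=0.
Expand to order 4: (e^(x) + 2)^2 + 3·e^(x) + 8 = 23·x^4/24 + 5·x^3/2 + 11·x^2/2 + 9·x + 20 + O(x^5).
The coefficient of x^4 is 23/24.

Final answer: 23/24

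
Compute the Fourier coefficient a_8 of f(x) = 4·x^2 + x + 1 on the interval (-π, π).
a_8 = (1/π) ∫_{-π}^{π} f(x)·cos(8x) dx.
Evaluate the integral (use parity and integration by parts as needed): a_8 = 1/4.

Final answer: 1/4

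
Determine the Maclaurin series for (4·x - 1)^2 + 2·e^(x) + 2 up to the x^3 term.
x^3/3 + 17·x^2 - 6·x + 5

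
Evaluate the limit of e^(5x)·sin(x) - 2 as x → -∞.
Evaluate the dominant behaviour as x → -∞; each term tends to a finite value or vanishes.
Limit = -2.

Final answer: -2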